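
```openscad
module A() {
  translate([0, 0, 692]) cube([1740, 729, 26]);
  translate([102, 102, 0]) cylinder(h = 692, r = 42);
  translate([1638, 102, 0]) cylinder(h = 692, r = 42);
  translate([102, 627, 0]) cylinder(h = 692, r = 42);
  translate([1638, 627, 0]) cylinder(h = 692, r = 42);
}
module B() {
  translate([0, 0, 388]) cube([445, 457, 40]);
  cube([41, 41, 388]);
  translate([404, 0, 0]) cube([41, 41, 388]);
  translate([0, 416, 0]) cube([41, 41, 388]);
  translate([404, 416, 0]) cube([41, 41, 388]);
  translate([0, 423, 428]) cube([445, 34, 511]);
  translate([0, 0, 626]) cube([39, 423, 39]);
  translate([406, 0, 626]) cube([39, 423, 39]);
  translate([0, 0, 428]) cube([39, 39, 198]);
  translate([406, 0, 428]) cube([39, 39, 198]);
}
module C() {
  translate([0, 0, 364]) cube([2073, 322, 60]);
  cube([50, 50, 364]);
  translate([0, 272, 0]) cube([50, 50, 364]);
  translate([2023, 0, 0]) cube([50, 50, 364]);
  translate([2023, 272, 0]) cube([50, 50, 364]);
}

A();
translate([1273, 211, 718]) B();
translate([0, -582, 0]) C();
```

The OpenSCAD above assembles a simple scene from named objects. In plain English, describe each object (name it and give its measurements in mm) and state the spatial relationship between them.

A is a rectangular dining table. The top is 1740×729×26 mm with its upper surface at z = 718 mm. It stands on four round legs of 84 mm diameter, each leg's bounding box inset 60 mm from the nearest pair of top edges, running from the floor to the underside of the top.

B is a chair: 445×457 mm seat, 40 mm thick, top at z = 428 mm, on four 41 mm square corner legs flush with the seat edges. A 34 mm thick backrest slab spans the full seat width, extending 511 mm above the seat top, its back face flush with the seat's +y edge. Two armrests of 39×39 mm section run along each side from the seat's front edge to the front of the backrest, top faces 237 mm above the seat top and outer faces flush with the seat's x-edges; a 39×39 mm post under the front of each armrest stands on the seat at the front corner.

C is a bench: a 2073×322 mm seat slab, 60 mm thick, top at z = 424 mm, on four 50×50 mm square legs flush with the seat corners and standing on z = 0.

The chair is on top of the table. The bench is on the floor beside the table on its −y side.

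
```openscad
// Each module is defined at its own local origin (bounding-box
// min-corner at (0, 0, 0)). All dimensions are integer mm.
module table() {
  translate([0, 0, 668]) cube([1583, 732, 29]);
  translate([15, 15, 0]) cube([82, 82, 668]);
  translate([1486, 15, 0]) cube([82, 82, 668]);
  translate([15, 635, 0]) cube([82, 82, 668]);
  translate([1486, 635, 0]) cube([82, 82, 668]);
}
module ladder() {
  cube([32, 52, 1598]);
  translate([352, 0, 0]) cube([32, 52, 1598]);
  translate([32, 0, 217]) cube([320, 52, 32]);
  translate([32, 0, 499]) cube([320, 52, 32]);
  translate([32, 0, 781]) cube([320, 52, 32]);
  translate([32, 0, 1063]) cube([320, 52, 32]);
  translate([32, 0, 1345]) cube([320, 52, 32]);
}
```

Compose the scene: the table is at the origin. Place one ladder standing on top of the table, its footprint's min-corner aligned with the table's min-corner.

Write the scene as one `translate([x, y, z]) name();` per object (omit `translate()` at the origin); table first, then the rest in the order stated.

table();
translate([0, 0, 697]) ladder();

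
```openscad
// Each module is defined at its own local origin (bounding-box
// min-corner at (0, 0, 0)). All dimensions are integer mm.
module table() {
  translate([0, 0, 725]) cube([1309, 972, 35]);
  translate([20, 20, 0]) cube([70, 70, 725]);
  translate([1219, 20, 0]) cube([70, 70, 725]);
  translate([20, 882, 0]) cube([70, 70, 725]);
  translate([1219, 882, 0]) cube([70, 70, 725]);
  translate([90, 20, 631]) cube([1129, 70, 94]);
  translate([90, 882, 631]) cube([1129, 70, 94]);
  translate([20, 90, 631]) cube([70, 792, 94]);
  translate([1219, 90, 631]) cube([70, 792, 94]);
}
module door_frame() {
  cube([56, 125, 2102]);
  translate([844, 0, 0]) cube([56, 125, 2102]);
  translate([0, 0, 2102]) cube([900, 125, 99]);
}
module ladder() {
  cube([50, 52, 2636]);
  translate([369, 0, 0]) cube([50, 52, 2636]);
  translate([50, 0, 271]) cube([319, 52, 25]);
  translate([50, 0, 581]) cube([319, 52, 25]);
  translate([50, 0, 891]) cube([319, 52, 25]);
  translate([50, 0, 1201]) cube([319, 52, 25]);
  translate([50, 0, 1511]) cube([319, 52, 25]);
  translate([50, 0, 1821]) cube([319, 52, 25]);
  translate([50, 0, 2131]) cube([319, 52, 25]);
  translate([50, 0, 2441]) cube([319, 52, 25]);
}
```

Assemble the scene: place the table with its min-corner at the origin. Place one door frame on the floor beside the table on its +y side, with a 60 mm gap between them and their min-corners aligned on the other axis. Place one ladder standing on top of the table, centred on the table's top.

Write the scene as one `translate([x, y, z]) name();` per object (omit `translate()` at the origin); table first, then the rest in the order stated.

table();
translate([0, 1032, 0]) door_frame();
translate([445, 460, 760]) ladder();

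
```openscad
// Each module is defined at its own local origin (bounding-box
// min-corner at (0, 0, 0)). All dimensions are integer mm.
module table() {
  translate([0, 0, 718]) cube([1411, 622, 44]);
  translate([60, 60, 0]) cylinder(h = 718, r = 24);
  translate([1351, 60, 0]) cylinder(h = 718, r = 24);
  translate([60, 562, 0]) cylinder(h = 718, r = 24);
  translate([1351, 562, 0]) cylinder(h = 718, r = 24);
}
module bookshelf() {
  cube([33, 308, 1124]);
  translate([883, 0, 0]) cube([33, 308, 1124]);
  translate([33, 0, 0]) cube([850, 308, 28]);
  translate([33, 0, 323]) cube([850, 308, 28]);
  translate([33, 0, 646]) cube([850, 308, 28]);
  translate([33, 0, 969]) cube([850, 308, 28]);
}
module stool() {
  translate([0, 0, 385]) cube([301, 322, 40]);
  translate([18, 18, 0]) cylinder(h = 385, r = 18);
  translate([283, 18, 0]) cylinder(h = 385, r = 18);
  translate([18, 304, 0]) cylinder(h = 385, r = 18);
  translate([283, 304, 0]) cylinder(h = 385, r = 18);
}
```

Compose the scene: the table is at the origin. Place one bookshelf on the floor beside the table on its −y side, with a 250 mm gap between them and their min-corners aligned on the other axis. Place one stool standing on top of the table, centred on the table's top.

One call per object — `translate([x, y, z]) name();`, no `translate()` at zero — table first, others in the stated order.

table();
translate([0, -558, 0]) bookshelf();
translate([555, 150, 762]) stool();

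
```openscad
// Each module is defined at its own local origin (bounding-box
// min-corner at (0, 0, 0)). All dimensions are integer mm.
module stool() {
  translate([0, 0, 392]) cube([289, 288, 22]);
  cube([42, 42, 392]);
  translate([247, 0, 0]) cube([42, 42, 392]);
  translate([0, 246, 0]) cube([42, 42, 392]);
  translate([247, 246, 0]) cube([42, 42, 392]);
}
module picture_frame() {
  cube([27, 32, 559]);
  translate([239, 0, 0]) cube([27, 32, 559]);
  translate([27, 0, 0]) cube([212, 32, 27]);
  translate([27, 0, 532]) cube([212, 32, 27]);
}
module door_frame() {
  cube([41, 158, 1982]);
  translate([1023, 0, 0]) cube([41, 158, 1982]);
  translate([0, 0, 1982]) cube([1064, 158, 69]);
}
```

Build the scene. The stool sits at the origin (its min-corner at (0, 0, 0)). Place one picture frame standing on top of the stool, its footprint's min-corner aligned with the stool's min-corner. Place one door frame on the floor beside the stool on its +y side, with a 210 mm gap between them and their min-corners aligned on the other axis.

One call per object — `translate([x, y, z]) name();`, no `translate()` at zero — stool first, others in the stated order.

stool();
translate([0, 0, 414]) picture_frame();
translate([0, 498, 0]) door_frame();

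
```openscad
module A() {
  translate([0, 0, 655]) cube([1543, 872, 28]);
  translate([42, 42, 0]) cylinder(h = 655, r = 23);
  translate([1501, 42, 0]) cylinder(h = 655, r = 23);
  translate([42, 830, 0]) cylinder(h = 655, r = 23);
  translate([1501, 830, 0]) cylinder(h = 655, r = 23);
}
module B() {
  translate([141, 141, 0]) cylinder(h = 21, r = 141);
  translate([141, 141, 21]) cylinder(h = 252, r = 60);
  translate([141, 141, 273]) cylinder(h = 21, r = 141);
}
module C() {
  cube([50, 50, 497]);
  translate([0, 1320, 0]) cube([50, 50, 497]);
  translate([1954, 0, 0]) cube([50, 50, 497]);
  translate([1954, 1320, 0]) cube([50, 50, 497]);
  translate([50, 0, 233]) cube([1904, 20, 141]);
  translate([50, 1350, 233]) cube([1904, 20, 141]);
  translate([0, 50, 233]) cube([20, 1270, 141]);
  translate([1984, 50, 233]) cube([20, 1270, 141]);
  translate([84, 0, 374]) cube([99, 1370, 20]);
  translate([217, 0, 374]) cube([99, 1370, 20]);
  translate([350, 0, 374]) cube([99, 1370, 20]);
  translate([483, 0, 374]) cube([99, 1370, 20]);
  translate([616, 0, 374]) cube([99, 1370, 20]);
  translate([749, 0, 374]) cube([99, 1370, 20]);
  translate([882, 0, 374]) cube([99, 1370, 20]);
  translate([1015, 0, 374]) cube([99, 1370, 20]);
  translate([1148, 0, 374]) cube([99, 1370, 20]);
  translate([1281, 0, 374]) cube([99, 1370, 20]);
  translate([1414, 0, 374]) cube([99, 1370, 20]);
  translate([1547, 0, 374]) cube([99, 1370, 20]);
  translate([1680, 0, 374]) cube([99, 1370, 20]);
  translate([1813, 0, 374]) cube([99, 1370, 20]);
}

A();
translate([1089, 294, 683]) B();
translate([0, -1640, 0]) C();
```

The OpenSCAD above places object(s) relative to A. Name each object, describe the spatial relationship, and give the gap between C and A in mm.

A is a table. B is a spool. C is a bed frame. The spool is on top of the table. The bed frame is on the floor beside the table on its −y side. The gap between the bed frame and the table is 270 mm.

The bed frame's nearest face is 270 mm from the table's −y face.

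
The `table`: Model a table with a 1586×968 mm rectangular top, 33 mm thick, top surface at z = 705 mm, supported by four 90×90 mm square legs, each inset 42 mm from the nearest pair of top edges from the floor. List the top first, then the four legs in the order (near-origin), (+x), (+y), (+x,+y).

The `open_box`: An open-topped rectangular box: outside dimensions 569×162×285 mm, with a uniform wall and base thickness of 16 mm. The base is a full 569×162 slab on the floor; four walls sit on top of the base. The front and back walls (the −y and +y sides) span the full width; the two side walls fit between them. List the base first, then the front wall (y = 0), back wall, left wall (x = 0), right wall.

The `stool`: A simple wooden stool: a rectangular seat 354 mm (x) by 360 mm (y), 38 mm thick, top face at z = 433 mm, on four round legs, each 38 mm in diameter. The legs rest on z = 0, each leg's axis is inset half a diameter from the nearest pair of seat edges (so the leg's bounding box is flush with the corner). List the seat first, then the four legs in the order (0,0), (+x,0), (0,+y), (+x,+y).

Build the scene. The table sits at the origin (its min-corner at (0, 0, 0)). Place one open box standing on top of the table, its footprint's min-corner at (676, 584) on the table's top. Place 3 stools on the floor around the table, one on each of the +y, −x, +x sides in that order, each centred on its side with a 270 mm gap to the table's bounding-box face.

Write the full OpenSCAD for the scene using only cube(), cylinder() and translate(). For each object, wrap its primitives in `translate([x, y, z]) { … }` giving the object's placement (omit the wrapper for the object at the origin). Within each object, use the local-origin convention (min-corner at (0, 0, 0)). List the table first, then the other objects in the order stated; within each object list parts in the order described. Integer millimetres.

translate([0, 0, 672]) cube([1586, 968, 33]);
translate([42, 42, 0]) cube([90, 90, 672]);
translate([1454, 42, 0]) cube([90, 90, 672]);
translate([42, 836, 0]) cube([90, 90, 672]);
translate([1454, 836, 0]) cube([90, 90, 672]);
translate([676, 584, 705]) {
  cube([569, 162, 16]);
  translate([0, 0, 16]) cube([569, 16, 269]);
  translate([0, 146, 16]) cube([569, 16, 269]);
  translate([0, 16, 16]) cube([16, 130, 269]);
  translate([553, 16, 16]) cube([16, 130, 269]);
}
translate([616, 1238, 0]) {
  translate([0, 0, 395]) cube([354, 360, 38]);
  translate([19, 19, 0]) cylinder(h = 395, r = 19);
  translate([335, 19, 0]) cylinder(h = 395, r = 19);
  translate([19, 341, 0]) cylinder(h = 395, r = 19);
  translate([335, 341, 0]) cylinder(h = 395, r = 19);
}
translate([-624, 304, 0]) {
  translate([0, 0, 395]) cube([354, 360, 38]);
  translate([19, 19, 0]) cylinder(h = 395, r = 19);
  translate([335, 19, 0]) cylinder(h = 395, r = 19);
  translate([19, 341, 0]) cylinder(h = 395, r = 19);
  translate([335, 341, 0]) cylinder(h = 395, r = 19);
}
translate([1856, 304, 0]) {
  translate([0, 0, 395]) cube([354, 360, 38]);
  translate([19, 19, 0]) cylinder(h = 395, r = 19);
  translate([335, 19, 0]) cylinder(h = 395, r = 19);
  translate([19, 341, 0]) cylinder(h = 395, r = 19);
  translate([335, 341, 0]) cylinder(h = 395, r = 19);
}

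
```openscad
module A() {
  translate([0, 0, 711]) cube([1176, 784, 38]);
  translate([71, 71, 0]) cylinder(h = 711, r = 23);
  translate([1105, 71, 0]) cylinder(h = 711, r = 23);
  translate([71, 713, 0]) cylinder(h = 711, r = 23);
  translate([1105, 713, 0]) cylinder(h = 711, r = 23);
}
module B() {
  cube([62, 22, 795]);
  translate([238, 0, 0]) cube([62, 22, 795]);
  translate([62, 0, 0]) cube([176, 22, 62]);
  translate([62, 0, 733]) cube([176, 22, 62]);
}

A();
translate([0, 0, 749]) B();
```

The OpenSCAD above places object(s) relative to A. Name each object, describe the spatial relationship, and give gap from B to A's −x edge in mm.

A is a table. B is a picture frame. The picture frame is on top of the table. The gap from the picture frame to the table's −x edge is 0 mm.

The picture frame's min-x is at 0; the table's min-x is 0; gap = 0 mm.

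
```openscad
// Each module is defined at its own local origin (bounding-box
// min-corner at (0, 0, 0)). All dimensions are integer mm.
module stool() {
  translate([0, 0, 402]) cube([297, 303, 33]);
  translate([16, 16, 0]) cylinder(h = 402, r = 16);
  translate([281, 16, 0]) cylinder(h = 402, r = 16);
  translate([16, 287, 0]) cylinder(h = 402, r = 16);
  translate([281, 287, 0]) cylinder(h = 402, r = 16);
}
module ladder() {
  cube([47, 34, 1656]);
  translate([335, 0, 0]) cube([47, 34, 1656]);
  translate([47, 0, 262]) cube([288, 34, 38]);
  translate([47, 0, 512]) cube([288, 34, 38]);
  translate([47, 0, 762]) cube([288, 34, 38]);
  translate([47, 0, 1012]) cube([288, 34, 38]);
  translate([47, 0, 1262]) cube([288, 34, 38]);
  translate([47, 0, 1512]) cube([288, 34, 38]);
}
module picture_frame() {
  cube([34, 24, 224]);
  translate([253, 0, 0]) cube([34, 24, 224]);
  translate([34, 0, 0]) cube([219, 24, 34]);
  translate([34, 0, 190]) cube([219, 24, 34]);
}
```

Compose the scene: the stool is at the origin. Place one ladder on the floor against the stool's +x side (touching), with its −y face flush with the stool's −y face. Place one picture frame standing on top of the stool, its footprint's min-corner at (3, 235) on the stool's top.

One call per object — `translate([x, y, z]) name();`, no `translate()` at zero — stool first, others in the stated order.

stool();
translate([297, 0, 0]) ladder();
translate([3, 235, 435]) picture_frame();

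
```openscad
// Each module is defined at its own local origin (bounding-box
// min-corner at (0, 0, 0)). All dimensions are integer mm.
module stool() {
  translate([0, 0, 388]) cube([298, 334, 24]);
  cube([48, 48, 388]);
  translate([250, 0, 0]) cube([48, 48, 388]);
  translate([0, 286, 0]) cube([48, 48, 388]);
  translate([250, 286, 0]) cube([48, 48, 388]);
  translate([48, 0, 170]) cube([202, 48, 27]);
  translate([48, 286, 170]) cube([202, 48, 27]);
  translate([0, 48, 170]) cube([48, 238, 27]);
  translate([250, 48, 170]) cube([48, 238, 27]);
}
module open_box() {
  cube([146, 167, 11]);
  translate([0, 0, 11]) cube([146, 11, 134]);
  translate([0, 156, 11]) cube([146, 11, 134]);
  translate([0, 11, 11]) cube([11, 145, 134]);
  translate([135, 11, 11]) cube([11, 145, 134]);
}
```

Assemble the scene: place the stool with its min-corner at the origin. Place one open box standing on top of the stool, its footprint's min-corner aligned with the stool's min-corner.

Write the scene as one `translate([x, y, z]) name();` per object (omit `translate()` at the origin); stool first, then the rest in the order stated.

stool();
translate([0, 0, 412]) open_box();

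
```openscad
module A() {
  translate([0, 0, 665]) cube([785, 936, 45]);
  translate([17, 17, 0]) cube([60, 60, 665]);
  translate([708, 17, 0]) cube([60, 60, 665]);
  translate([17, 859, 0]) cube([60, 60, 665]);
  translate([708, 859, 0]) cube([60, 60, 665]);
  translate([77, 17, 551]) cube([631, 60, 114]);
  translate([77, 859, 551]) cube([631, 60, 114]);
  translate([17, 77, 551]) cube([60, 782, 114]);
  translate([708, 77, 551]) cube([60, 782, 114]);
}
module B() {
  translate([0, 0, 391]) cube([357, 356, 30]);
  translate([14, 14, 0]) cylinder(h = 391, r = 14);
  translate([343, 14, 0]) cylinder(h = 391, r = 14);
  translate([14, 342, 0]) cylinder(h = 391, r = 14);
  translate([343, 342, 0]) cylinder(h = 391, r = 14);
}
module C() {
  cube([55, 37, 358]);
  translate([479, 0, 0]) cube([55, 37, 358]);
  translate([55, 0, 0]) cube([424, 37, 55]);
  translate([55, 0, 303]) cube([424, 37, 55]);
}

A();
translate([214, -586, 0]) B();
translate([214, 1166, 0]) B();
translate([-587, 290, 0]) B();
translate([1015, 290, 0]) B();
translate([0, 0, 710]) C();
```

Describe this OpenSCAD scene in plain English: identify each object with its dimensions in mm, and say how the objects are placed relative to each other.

A is a rectangular dining table. The top is 785×936×45 mm with its upper surface at z = 710 mm. It stands on four 60×60 mm square legs, each inset 17 mm from the nearest pair of top edges, running from the floor to the underside of the top. Four apron rails, 60 mm thick and 114 mm tall, run between adjacent legs with their top edges flush with the underside of the top and their outer faces flush with the legs' outer faces.

B is a four-legged stool. The seat is 357×356 mm, 30 mm thick, top at z = 421 mm. It stands on four round legs, each 28 mm in diameter, from z = 0 to the seat underside, each leg's axis is inset half a diameter from the nearest pair of seat edges (so the leg's bounding box is flush with the corner).

C is a rectangular picture frame lying in the x–z plane (depth along y). The opening is 424 mm wide (x) by 248 mm tall (z), surrounded by a border 55 mm wide on all four sides. The frame is 37 mm deep and is made of two full-height vertical stiles with two horizontal rails fitted between them.

Four stools sit around the table at the −y, +y, −x, +x sides. The picture frame is on top of the table.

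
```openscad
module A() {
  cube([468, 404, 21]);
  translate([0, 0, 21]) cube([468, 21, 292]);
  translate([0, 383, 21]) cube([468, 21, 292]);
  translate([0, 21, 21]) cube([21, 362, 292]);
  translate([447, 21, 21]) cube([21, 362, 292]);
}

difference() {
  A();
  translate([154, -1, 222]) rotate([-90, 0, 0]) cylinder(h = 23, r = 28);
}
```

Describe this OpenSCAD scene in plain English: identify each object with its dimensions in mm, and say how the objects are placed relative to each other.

A is an open storage box with external size 468×404×313 mm and wall thickness 21 mm (the base is also 21 mm thick). The base covers the whole footprint; the four walls stand on the base, with the y-facing walls full-width and the x-facing walls fitting between their inner faces.

The open box has a circular hole of radius 28 mm through its front wall, centred at (x = 154, z = 222).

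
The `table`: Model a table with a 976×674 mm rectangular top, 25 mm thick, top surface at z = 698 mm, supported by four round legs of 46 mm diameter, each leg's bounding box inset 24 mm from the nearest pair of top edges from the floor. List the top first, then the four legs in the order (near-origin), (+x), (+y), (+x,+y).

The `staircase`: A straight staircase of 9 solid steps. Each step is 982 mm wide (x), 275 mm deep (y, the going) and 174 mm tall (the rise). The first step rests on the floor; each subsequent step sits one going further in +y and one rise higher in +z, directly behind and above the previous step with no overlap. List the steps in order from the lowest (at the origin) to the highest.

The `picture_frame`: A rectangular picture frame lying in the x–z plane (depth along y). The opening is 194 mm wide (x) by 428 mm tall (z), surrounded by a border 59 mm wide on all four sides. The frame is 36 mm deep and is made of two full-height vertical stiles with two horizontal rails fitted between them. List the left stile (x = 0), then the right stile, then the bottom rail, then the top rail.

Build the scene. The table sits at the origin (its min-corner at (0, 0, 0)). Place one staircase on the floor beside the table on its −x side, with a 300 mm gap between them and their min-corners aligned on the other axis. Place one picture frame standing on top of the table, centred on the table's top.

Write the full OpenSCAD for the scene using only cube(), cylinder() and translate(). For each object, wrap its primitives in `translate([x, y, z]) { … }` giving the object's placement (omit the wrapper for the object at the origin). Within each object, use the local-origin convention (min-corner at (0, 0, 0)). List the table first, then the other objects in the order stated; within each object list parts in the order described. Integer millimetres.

translate([0, 0, 673]) cube([976, 674, 25]);
translate([47, 47, 0]) cylinder(h = 673, r = 23);
translate([929, 47, 0]) cylinder(h = 673, r = 23);
translate([47, 627, 0]) cylinder(h = 673, r = 23);
translate([929, 627, 0]) cylinder(h = 673, r = 23);
translate([-1282, 0, 0]) {
  cube([982, 275, 174]);
  translate([0, 275, 174]) cube([982, 275, 174]);
  translate([0, 550, 348]) cube([982, 275, 174]);
  translate([0, 825, 522]) cube([982, 275, 174]);
  translate([0, 1100, 696]) cube([982, 275, 174]);
  translate([0, 1375, 870]) cube([982, 275, 174]);
  translate([0, 1650, 1044]) cube([982, 275, 174]);
  translate([0, 1925, 1218]) cube([982, 275, 174]);
  translate([0, 2200, 1392]) cube([982, 275, 174]);
}
translate([332, 319, 698]) {
  cube([59, 36, 546]);
  translate([253, 0, 0]) cube([59, 36, 546]);
  translate([59, 0, 0]) cube([194, 36, 59]);
  translate([59, 0, 487]) cube([194, 36, 59]);
}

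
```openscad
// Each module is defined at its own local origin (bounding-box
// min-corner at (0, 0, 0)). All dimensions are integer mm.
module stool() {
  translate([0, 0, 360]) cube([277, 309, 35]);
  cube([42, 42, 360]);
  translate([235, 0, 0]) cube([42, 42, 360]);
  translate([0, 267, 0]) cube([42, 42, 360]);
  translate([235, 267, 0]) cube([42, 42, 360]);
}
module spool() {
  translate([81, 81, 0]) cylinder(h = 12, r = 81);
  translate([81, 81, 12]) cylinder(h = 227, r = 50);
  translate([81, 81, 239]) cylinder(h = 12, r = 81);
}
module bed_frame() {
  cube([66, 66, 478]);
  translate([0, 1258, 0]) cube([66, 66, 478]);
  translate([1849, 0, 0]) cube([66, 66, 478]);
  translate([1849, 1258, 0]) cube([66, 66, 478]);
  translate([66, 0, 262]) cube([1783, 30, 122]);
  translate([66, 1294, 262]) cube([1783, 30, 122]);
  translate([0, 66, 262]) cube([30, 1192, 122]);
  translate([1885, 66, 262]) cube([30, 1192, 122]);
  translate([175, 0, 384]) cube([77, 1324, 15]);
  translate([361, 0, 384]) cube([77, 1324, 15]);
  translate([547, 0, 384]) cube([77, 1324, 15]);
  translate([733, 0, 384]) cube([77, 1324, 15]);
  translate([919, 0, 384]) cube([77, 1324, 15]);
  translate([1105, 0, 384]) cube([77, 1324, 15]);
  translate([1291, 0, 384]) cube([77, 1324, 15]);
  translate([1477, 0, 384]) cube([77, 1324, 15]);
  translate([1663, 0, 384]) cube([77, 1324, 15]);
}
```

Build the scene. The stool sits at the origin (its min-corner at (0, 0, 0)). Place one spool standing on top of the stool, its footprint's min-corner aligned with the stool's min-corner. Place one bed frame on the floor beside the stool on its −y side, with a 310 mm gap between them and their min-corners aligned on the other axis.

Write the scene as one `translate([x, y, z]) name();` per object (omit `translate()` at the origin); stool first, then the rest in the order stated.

stool();
translate([0, 0, 395]) spool();
translate([0, -1634, 0]) bed_frame();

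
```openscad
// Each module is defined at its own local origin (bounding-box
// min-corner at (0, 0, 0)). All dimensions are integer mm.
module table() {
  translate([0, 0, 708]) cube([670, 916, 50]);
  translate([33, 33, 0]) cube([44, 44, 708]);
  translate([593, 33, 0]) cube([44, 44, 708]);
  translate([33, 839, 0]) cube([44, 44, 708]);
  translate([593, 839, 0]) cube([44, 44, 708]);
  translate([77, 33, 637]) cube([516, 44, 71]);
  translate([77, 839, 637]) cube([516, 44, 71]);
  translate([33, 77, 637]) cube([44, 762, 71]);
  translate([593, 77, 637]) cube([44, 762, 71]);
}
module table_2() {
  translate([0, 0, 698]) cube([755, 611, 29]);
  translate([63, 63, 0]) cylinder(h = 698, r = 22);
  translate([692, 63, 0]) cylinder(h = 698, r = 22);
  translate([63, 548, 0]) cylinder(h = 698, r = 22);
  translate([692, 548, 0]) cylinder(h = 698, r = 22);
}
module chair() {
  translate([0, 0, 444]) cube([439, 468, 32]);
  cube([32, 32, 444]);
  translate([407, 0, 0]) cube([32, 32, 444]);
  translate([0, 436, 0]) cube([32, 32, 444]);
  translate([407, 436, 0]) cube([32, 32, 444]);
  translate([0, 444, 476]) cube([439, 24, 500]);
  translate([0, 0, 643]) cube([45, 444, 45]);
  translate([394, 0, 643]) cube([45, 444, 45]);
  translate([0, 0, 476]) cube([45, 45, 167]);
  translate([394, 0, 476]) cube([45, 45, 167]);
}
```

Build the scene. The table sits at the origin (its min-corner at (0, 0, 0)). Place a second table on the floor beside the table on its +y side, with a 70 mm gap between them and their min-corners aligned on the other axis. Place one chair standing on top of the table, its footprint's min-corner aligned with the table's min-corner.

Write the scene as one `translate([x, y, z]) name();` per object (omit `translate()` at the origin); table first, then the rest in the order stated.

table();
translate([0, 986, 0]) table_2();
translate([0, 0, 758]) chair();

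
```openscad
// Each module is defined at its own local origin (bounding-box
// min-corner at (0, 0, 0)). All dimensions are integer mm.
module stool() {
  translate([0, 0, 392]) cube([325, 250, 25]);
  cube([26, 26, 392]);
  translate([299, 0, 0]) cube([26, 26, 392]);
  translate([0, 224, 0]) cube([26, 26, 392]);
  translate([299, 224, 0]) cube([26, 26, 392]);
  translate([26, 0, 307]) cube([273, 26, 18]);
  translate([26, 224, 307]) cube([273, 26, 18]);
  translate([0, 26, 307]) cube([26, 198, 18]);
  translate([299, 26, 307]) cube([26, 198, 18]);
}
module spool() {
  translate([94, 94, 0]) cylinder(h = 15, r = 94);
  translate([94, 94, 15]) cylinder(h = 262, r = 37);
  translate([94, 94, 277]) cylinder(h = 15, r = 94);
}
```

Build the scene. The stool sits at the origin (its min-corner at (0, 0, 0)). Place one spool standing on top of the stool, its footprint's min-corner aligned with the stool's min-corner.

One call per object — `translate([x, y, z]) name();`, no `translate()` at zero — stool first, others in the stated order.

stool();
translate([0, 0, 417]) spool();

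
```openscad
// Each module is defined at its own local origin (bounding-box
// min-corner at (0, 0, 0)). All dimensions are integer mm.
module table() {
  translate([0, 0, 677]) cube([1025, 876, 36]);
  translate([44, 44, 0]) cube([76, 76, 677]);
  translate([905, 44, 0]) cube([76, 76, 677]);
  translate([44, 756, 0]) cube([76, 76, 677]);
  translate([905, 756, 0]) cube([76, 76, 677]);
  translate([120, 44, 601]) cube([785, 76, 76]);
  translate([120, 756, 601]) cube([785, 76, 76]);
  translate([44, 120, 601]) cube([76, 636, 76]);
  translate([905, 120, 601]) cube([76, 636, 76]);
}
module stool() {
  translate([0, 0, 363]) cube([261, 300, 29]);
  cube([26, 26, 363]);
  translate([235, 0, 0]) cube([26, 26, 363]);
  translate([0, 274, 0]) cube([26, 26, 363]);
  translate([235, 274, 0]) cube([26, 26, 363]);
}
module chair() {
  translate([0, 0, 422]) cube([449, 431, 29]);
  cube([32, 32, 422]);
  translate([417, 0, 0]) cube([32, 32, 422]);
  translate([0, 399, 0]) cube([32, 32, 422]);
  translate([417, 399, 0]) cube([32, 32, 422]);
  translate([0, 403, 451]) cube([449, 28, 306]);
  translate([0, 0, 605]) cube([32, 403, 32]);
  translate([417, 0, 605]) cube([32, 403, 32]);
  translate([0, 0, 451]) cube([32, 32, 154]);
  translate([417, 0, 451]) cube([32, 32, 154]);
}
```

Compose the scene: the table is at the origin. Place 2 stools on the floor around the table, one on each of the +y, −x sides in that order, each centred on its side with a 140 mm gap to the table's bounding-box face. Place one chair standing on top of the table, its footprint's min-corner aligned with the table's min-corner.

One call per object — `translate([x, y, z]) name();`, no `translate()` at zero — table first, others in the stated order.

table();
translate([382, 1016, 0]) stool();
translate([-401, 288, 0]) stool();
translate([0, 0, 713]) chair();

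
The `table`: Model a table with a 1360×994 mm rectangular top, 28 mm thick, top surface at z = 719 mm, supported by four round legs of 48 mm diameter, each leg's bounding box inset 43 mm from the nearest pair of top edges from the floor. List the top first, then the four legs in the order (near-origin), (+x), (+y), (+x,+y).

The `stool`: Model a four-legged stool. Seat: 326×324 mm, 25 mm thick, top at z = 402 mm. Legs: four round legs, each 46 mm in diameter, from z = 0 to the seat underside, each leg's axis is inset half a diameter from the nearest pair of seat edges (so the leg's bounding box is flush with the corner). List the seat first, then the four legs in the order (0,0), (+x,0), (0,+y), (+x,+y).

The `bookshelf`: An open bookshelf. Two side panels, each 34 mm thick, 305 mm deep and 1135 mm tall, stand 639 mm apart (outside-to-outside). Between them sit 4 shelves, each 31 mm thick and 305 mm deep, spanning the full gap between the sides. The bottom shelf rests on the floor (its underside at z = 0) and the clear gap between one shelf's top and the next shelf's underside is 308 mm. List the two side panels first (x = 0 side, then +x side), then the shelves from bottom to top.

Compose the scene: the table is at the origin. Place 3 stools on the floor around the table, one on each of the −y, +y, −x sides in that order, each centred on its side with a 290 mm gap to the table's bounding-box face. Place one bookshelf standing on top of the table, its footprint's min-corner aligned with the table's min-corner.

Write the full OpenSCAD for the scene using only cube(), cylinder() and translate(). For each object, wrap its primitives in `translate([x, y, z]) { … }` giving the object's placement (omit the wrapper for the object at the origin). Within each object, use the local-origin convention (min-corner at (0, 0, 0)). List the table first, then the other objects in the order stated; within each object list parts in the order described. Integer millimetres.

translate([0, 0, 691]) cube([1360, 994, 28]);
translate([67, 67, 0]) cylinder(h = 691, r = 24);
translate([1293, 67, 0]) cylinder(h = 691, r = 24);
translate([67, 927, 0]) cylinder(h = 691, r = 24);
translate([1293, 927, 0]) cylinder(h = 691, r = 24);
translate([517, -614, 0]) {
  translate([0, 0, 377]) cube([326, 324, 25]);
  translate([23, 23, 0]) cylinder(h = 377, r = 23);
  translate([303, 23, 0]) cylinder(h = 377, r = 23);
  translate([23, 301, 0]) cylinder(h = 377, r = 23);
  translate([303, 301, 0]) cylinder(h = 377, r = 23);
}
translate([517, 1284, 0]) {
  translate([0, 0, 377]) cube([326, 324, 25]);
  translate([23, 23, 0]) cylinder(h = 377, r = 23);
  translate([303, 23, 0]) cylinder(h = 377, r = 23);
  translate([23, 301, 0]) cylinder(h = 377, r = 23);
  translate([303, 301, 0]) cylinder(h = 377, r = 23);
}
translate([-616, 335, 0]) {
  translate([0, 0, 377]) cube([326, 324, 25]);
  translate([23, 23, 0]) cylinder(h = 377, r = 23);
  translate([303, 23, 0]) cylinder(h = 377, r = 23);
  translate([23, 301, 0]) cylinder(h = 377, r = 23);
  translate([303, 301, 0]) cylinder(h = 377, r = 23);
}
translate([0, 0, 719]) {
  cube([34, 305, 1135]);
  translate([605, 0, 0]) cube([34, 305, 1135]);
  translate([34, 0, 0]) cube([571, 305, 31]);
  translate([34, 0, 339]) cube([571, 305, 31]);
  translate([34, 0, 678]) cube([571, 305, 31]);
  translate([34, 0, 1017]) cube([571, 305, 31]);
}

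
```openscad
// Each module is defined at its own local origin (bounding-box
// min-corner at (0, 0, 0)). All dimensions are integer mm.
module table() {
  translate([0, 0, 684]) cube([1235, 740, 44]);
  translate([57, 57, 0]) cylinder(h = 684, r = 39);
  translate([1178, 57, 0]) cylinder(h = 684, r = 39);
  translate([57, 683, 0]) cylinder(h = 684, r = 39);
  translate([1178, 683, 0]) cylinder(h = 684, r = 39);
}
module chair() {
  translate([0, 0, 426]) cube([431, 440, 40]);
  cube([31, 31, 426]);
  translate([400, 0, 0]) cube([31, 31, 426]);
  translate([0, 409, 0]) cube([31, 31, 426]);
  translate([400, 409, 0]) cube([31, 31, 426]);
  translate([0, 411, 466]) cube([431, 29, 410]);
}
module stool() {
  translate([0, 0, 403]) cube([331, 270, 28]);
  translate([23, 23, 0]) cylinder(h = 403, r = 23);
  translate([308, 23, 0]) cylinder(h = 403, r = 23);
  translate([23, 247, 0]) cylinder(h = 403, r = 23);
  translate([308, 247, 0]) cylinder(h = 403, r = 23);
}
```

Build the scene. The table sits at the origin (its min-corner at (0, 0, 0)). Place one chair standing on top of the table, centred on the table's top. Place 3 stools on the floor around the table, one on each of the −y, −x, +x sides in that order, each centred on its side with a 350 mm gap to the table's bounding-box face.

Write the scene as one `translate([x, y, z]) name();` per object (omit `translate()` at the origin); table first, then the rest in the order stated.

table();
translate([402, 150, 728]) chair();
translate([452, -620, 0]) stool();
translate([-681, 235, 0]) stool();
translate([1585, 235, 0]) stool();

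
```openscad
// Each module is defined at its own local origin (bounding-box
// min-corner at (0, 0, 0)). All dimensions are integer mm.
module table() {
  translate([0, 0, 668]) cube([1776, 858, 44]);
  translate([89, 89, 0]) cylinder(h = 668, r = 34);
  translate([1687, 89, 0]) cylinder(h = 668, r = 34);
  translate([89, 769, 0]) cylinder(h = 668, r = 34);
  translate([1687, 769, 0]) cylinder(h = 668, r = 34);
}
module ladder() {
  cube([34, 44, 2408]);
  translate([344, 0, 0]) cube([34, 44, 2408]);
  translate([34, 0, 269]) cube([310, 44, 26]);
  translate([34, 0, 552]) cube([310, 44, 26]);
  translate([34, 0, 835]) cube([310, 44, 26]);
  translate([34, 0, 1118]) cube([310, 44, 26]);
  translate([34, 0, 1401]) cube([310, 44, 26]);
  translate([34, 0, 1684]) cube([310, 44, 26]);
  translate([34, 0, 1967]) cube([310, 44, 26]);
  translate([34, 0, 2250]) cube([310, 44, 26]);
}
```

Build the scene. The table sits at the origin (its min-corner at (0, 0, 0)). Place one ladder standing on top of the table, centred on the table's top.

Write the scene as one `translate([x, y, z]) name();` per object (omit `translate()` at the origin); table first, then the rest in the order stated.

table();
translate([699, 407, 712]) ladder();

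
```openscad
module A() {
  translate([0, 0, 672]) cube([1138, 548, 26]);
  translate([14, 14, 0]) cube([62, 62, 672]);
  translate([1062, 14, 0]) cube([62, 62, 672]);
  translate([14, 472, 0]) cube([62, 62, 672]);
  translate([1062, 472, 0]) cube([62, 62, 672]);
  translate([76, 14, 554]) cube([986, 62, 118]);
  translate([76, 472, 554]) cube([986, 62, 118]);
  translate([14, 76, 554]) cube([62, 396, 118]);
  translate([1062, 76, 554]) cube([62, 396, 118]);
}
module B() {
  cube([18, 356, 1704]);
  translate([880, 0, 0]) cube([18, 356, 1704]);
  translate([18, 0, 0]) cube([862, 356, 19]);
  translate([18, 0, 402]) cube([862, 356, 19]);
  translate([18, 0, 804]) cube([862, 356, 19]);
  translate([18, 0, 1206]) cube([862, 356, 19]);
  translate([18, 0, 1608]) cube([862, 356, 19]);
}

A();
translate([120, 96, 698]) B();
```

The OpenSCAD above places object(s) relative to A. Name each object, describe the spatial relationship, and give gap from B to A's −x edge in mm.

The bookshelf's min-x is at 120; the table's min-x is 0; gap = 120 mm.

A is a table. B is a bookshelf. The bookshelf is on top of the table, centred. The gap from the bookshelf to the table's −x edge is 120 mm.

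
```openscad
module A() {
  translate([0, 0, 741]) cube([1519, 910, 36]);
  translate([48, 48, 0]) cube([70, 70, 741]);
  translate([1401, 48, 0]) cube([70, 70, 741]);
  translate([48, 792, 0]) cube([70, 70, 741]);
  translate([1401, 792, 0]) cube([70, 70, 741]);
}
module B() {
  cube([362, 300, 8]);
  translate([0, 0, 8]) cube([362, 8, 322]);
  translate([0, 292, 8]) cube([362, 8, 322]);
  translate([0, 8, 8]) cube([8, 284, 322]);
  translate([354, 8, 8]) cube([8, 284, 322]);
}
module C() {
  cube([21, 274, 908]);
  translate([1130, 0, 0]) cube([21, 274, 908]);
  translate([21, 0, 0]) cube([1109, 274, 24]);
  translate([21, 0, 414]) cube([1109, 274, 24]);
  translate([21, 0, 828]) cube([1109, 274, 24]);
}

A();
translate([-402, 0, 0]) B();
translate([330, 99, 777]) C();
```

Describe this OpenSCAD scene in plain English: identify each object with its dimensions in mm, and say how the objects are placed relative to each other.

A is a table: top 1519 mm (x) × 910 mm (y), 36 mm thick, upper face at z = 777 mm, on four 70×70 mm square legs, each inset 48 mm from the nearest pair of top edges, running from z = 0 to the bottom of the top.

B is an open-topped rectangular box: outside dimensions 362×300×330 mm, with a uniform wall and base thickness of 8 mm. The base is a full 362×300 slab on the floor; four walls sit on top of the base. The front and back walls (the −y and +y sides) span the full width; the two side walls fit between them.

C is an open bookshelf. Two side panels, each 21 mm thick, 274 mm deep and 908 mm tall, stand 1151 mm apart (outside-to-outside). Between them sit 3 shelves, each 24 mm thick and 274 mm deep, spanning the full gap between the sides. The bottom shelf rests on the floor (its underside at z = 0) and the clear gap between one shelf's top and the next shelf's underside is 390 mm.

The open box is on the floor beside the table on its −x side. The bookshelf is on top of the table.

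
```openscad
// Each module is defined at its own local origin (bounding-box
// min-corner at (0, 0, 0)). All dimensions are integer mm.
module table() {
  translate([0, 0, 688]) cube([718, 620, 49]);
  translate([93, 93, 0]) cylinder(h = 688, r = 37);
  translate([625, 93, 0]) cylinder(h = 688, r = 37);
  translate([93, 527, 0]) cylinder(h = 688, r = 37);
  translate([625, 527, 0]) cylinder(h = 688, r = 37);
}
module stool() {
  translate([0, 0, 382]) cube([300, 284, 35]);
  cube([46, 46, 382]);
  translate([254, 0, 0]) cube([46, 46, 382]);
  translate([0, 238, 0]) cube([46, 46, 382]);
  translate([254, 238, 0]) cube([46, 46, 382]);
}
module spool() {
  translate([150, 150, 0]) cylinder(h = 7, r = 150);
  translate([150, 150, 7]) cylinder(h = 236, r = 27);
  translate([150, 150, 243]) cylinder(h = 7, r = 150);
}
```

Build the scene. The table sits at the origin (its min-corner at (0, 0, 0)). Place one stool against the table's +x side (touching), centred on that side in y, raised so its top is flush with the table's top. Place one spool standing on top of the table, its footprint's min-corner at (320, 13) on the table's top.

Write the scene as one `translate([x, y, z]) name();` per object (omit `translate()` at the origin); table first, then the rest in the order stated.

table();
translate([718, 168, 320]) stool();
translate([320, 13, 737]) spool();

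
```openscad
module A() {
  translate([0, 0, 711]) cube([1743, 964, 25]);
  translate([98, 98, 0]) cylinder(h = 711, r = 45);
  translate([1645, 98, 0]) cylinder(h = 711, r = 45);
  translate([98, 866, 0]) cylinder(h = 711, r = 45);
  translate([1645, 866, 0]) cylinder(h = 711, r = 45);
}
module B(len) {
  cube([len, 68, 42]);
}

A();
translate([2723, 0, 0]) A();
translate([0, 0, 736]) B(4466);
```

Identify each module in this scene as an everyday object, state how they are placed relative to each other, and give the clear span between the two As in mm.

Second table starts at x = 2723; first ends at x = 1743; clear span = 2723 − 1743 = 980 mm.

A is a table. B is a beam. A beam spans the tops of two tables. The clear span between the two tables is 980 mm.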